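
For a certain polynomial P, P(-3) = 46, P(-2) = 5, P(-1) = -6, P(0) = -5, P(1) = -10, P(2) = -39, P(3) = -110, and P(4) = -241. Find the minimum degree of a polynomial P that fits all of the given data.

3

Forward differences of the values at x = -3, -2, -1, 0, 1, 2, 3, 4:
  P  : 46  5  -6  -5  -10  -39  -110  -241
  Δ  : -41  -11  1  -5  -29  -71  -131
  Δ^2: 30  12  -6  -24  -42  -60
  Δ^3: -18  -18  -18  -18  -18
  Δ^4: 0  0  0  0
  Δ^5: 0  0  0
  Δ^6: 0  0
  Δ^7: 0
The third differences are constant (-18) and nonzero, while all higher differences vanish, so the minimal degree is 3.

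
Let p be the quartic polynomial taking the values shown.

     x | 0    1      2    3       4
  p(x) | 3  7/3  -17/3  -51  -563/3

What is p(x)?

Write p(x) = ax^4 + bx^3 + cx^2 + dx + e. Substituting each data point gives a linear system:
  e = 3
  a + b + c + d + e = 7/3
  16a + 8b + 4c + 2d + e = -17/3
  81a + 27b + 9c + 3d + e = -51
  256a + 64b + 16c + 4d + e = -563/3
Solving the system yields a = -1, b = 1, c = 1/3, d = -1, e = 3.
So p(x) = -x^4 + x^3 + (1/3)x^2 - x + 3.
Check: p(1) = 7/3. ✓

p(x) = -x^4 + x^3 + (1/3)x^2 - x + 3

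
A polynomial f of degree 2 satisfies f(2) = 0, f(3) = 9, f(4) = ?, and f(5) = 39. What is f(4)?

22

On equispaced nodes a degree-2 polynomial has vanishing third forward difference, so
  - f(2) + 3·f(3) - 3·f(4) + f(5) = 0.
Substituting the known values and solving for f(4):
  -3·f(4) = -66
  f(4) = 22.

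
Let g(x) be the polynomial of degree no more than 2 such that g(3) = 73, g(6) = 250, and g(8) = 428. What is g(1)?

15

Using the Lagrange interpolation formula with nodes 3, 6, 8:
  L_0(x) = (x - 6)(x - 8) / 15
  L_1(x) = (x - 3)(x - 8) / -6
  L_2(x) = (x - 3)(x - 6) / 10
Then g(x) = 73·L_0(x) + 250·L_1(x) + 428·L_2(x).
Expanding and collecting terms gives g(x) = 6x^2 + 5x + 4.
Evaluating at x = 1: g(1) = 15.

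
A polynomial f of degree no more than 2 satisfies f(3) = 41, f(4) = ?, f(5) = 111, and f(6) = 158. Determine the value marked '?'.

72

The 3 known points determine the degree-2 polynomial uniquely.
Write f(n) = an^2 + bn + c. Substituting each data point gives a linear system:
  9a + 3b + c = 41
  25a + 5b + c = 111
  36a + 6b + c = 158
Solving the system yields a = 4, b = 3, c = -4.
So f(n) = 4n^2 + 3n - 4.
Then f(4) = 72.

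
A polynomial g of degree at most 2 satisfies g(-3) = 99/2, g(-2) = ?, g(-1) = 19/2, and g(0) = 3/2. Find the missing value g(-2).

The 3 known points determine the degree-2 polynomial uniquely.
Write g(t) = at^2 + bt + c. Substituting each data point gives a linear system:
  9a - 3b + c = 99/2
  a - b + c = 19/2
  c = 3/2
Solving the system yields a = 4, b = -4, c = 3/2.
So g(t) = 4t^2 - 4t + 3/2.
Then g(-2) = 51/2.

51/2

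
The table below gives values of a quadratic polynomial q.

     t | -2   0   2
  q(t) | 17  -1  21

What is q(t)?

q(t) = 5t^2 + t - 1

Write q(t) = at^2 + bt + c. Substituting each data point gives a linear system:
  4a - 2b + c = 17
  c = -1
  4a + 2b + c = 21
Solving the system yields a = 5, b = 1, c = -1.
So q(t) = 5t² + t - 1.
Check: q(-2) = 17. ✓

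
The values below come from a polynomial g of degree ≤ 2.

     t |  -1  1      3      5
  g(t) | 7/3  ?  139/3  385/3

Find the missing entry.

13/3

The 3 known points determine the degree-2 polynomial uniquely.
Write g(t) = at^2 + bt + c. Substituting each data point gives a linear system:
  a - b + c = 7/3
  9a + 3b + c = 139/3
  25a + 5b + c = 385/3
Solving the system yields a = 5, b = 1, c = -5/3.
So g(t) = 5t^2 + t - 5/3.
Then g(1) = 13/3.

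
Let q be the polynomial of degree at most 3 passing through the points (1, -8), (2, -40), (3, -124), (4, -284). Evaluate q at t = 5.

Write q(t) = at^3 + bt^2 + ct + d. Substituting each data point gives a linear system:
  a + b + c + d = -8
  8a + 4b + 2c + d = -40
  27a + 9b + 3c + d = -124
  64a + 16b + 4c + d = -284
Solving the system yields a = -4, b = -2, c = 2, d = -4.
So q(t) = -4t^3 - 2t^2 + 2t - 4.
Then q(5) = -544.

-544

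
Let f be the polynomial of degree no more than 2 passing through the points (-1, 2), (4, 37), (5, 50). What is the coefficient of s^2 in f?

Write f(s) = as^2 + bs + c. Substituting each data point gives a linear system:
  a - b + c = 2
  16a + 4b + c = 37
  25a + 5b + c = 50
Solving the system yields a = 1, b = 4, c = 5.
So f(s) = s² + 4s + 5.
The leading coefficient is 1.

1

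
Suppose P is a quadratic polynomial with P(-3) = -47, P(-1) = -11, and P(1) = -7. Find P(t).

Using the Lagrange interpolation formula with nodes -3, -1, 1:
  L_0(t) = (t + 1)(t - 1) / 8
  L_1(t) = (t + 3)(t - 1) / -4
  L_2(t) = (t + 3)(t + 1) / 8
Then P(t) = -47·L_0(t) - 11·L_1(t) - 7·L_2(t).
Expanding and collecting terms gives P(t) = -4t^2 + 2t - 5.
Check: P(1) = -7. ✓

P(t) = -4t^2 + 2t - 5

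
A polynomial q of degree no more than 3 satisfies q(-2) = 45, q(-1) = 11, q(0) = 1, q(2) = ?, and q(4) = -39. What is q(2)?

The 4 known points determine the degree-3 polynomial uniquely.
Write q(t) = at^3 + bt^2 + ct + d. Substituting each data point gives a linear system:
  -8a + 4b - 2c + d = 45
  -a + b - c + d = 11
  d = 1
  64a + 16b + 4c + d = -39
Solving the system yields a = -2, b = 6, c = -2, d = 1.
So q(t) = -2t^3 + 6t^2 - 2t + 1.
Then q(2) = 5.

5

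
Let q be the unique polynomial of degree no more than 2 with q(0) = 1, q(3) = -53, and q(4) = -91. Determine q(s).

q(s) = -5s^2 - 3s + 1

Write q(s) = as^2 + bs + c. Substituting each data point gives a linear system:
  c = 1
  9a + 3b + c = -53
  16a + 4b + c = -91
Solving the system yields a = -5, b = -3, c = 1.
So q(s) = -5s^2 - 3s + 1.
Check: q(3) = -53. ✓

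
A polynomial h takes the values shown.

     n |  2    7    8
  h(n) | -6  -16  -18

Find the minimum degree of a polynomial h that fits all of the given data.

1

Divided differences on the nodes 2, 7, 8:
  order 0: -6  -16  -18
  order 1: -2  -2
  order 2: 0
The order-1 divided differences are all -2 (nonzero) and every higher order vanishes, so the data lies on a polynomial of degree exactly 1.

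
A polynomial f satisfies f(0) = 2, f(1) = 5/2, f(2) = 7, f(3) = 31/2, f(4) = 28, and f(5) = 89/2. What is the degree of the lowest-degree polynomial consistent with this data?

Forward differences of the values at t = 0, 1, 2, 3, 4, 5:
  f  : 2  5/2  7  31/2  28  89/2
  Δ  : 1/2  9/2  17/2  25/2  33/2
  Δ^2: 4  4  4  4
  Δ^3: 0  0  0
  Δ^4: 0  0
  Δ^5: 0
The second differences are constant (4) and nonzero, while all higher differences vanish, so the minimal degree is 2.

2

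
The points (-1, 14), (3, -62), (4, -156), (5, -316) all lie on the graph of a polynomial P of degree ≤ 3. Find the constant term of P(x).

Write P(x) = ax^3 + bx^2 + cx + d. Substituting each data point gives a linear system:
  -a + b - c + d = 14
  27a + 9b + 3c + d = -62
  64a + 16b + 4c + d = -156
  125a + 25b + 5c + d = -316
Solving the system yields a = -3, b = 3, c = -4, d = 4.
So P(x) = -3x^3 + 3x^2 - 4x + 4.
The constant term is 4.

4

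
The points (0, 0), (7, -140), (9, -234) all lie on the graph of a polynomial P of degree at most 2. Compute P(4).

-44

Write P(x) = ax^2 + bx + c. Substituting each data point gives a linear system:
  c = 0
  49a + 7b + c = -140
  81a + 9b + c = -234
Solving the system yields a = -3, b = 1, c = 0.
So P(x) = -3x^2 + x.
Then P(4) = -44.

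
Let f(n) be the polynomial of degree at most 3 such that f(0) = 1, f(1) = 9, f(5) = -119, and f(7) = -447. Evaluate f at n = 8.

Using the Lagrange interpolation formula with nodes 0, 1, 5, 7:
  L_0(n) = (n - 1)(n - 5)(n - 7) / -35
  L_1(n) = n(n - 5)(n - 7) / 24
  L_2(n) = n(n - 1)(n - 7) / -40
  L_3(n) = n(n - 1)(n - 5) / 84
Then f(n) = 1·L_0(n) + 9·L_1(n) - 119·L_2(n) - 447·L_3(n).
Expanding and collecting terms gives f(n) = -2n^3 + 4n^2 + 6n + 1.
Evaluating at n = 8: f(8) = -719.

-719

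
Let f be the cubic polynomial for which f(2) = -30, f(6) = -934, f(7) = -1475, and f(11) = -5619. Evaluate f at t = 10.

-4238

Write f(t) = at^3 + bt^2 + ct + d. Substituting each data point gives a linear system:
  8a + 4b + 2c + d = -30
  216a + 36b + 6c + d = -934
  343a + 49b + 7c + d = -1475
  1331a + 121b + 11c + d = -5619
Solving the system yields a = -4, b = -3, c = 6, d = 2.
So f(t) = -4t³ - 3t² + 6t + 2.
Then f(10) = -4238.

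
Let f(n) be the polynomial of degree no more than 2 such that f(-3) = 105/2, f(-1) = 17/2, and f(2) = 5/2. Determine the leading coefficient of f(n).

4

Write f(n) = an^2 + bn + c. Substituting each data point gives a linear system:
  9a - 3b + c = 105/2
  a - b + c = 17/2
  4a + 2b + c = 5/2
Solving the system yields a = 4, b = -6, c = -3/2.
So f(n) = 4n^2 - 6n - 3/2.
The leading coefficient is 4.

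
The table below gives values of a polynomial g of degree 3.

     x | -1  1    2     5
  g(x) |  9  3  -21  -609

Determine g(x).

g(x) = -6x^3 + 5x^2 + 3x + 1

Write g(x) = ax^3 + bx^2 + cx + d. Substituting each data point gives a linear system:
  -a + b - c + d = 9
  a + b + c + d = 3
  8a + 4b + 2c + d = -21
  125a + 25b + 5c + d = -609
Solving the system yields a = -6, b = 5, c = 3, d = 1.
So g(x) = -6x³ + 5x² + 3x + 1.
Check: g(5) = -609. ✓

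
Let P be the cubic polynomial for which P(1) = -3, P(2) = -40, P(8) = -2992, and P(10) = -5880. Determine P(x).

P(x) = -6x^3 + x^2 + 2x

Write P(x) = ax^3 + bx^2 + cx + d. Substituting each data point gives a linear system:
  a + b + c + d = -3
  8a + 4b + 2c + d = -40
  512a + 64b + 8c + d = -2992
  1000a + 100b + 10c + d = -5880
Solving the system yields a = -6, b = 1, c = 2, d = 0.
So P(x) = -6x³ + x² + 2x.
Check: P(2) = -40. ✓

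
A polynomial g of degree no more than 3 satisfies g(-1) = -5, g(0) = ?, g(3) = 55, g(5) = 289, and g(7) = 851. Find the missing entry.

4

The 4 known points determine the degree-3 polynomial uniquely.
Write g(x) = ax^3 + bx^2 + cx + d. Substituting each data point gives a linear system:
  -a + b - c + d = -5
  27a + 9b + 3c + d = 55
  125a + 25b + 5c + d = 289
  343a + 49b + 7c + d = 851
Solving the system yields a = 3, b = -4, c = 2, d = 4.
So g(x) = 3x^3 - 4x^2 + 2x + 4.
Then g(0) = 4.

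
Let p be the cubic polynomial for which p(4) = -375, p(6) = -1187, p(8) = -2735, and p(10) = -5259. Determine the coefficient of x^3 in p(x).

Write p(x) = ax^3 + bx^2 + cx + d. Substituting each data point gives a linear system:
  64a + 16b + 4c + d = -375
  216a + 36b + 6c + d = -1187
  512a + 64b + 8c + d = -2735
  1000a + 100b + 10c + d = -5259
Solving the system yields a = -5, b = -2, c = -6, d = 1.
So p(x) = -5x^3 - 2x^2 - 6x + 1.
The leading coefficient is -5.

-5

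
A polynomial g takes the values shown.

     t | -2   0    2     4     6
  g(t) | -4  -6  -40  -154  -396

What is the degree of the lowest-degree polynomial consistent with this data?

3

Forward differences of the values at t = -2, 0, 2, 4, 6:
  g  : -4  -6  -40  -154  -396
  Δ  : -2  -34  -114  -242
  Δ^2: -32  -80  -128
  Δ^3: -48  -48
  Δ^4: 0
The third differences are constant (-48) and nonzero, while all higher differences vanish, so the minimal degree is 3.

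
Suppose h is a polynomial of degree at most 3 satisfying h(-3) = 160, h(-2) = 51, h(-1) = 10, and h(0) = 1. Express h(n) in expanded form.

Write h(n) = an^3 + bn^2 + cn + d. Substituting each data point gives a linear system:
  -27a + 9b - 3c + d = 160
  -8a + 4b - 2c + d = 51
  -a + b - c + d = 10
  d = 1
Solving the system yields a = -6, b = -2, c = -5, d = 1.
So h(n) = -6n^3 - 2n^2 - 5n + 1.
Check: h(-1) = 10. ✓

h(n) = -6n^3 - 2n^2 - 5n + 1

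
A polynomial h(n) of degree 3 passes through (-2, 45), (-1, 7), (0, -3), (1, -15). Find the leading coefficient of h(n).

-5

Write h(n) = an^3 + bn^2 + cn + d. Substituting each data point gives a linear system:
  -8a + 4b - 2c + d = 45
  -a + b - c + d = 7
  d = -3
  a + b + c + d = -15
Solving the system yields a = -5, b = -1, c = -6, d = -3.
So h(n) = -5n^3 - n^2 - 6n - 3.
The leading coefficient is -5.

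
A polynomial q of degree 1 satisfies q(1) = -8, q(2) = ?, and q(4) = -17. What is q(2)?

The 2 known points determine the degree-1 polynomial uniquely.
Write q(x) = ax + b. Substituting each data point gives a linear system:
  a + b = -8
  4a + b = -17
Solving the system yields a = -3, b = -5.
So q(x) = -3x - 5.
Then q(2) = -11.

-11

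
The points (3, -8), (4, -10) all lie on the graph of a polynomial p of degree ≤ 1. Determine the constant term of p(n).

-2

Write p(n) = an + b. Substituting each data point gives a linear system:
  3a + b = -8
  4a + b = -10
Solving the system yields a = -2, b = -2.
So p(n) = -2n - 2.
The constant term is -2.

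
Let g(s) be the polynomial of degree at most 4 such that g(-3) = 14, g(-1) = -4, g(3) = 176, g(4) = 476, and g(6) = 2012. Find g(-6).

716

Write g(s) = as^4 + bs^3 + cs^2 + ds + e. Substituting each data point gives a linear system:
  81a - 27b + 9c - 3d + e = 14
  a - b + c - d + e = -4
  81a + 27b + 9c + 3d + e = 176
  256a + 64b + 16c + 4d + e = 476
  1296a + 216b + 36c + 6d + e = 2012
Solving the system yields a = 1, b = 3, c = 2, d = 0, e = -4.
So g(s) = s^4 + 3s^3 + 2s^2 - 4.
Then g(-6) = 716.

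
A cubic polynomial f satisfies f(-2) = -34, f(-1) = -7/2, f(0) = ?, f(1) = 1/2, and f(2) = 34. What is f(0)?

The 4 known points determine the degree-3 polynomial uniquely.
Write f(t) = at^3 + bt^2 + ct + d. Substituting each data point gives a linear system:
  -8a + 4b - 2c + d = -34
  -a + b - c + d = -7/2
  a + b + c + d = 1/2
  8a + 4b + 2c + d = 34
Solving the system yields a = 5, b = 1/2, c = -3, d = -2.
So f(t) = 5t^3 + (1/2)t^2 - 3t - 2.
Then f(0) = -2.

-2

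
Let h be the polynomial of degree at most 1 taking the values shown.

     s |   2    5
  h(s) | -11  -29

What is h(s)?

h(s) = -6s + 1

Write h(s) = as + b. Substituting each data point gives a linear system:
  2a + b = -11
  5a + b = -29
Solving the system yields a = -6, b = 1.
So h(s) = -6s + 1.
Check: h(5) = -29. ✓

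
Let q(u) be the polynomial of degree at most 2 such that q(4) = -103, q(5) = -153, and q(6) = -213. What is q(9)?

-453

Forward differences of the values at u = 4, 5, 6:
  q  : -103  -153  -213
  Δ  : -50  -60
  Δ^2: -10
The second differences are constant, confirming degree 2.
Interpolating (Newton forward form) and evaluating at u = 9 gives q(9) = -453.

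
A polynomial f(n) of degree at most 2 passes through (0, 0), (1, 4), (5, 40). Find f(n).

f(n) = n^2 + 3n

Write f(n) = an^2 + bn + c. Substituting each data point gives a linear system:
  c = 0
  a + b + c = 4
  25a + 5b + c = 40
Solving the system yields a = 1, b = 3, c = 0.
So f(n) = n^2 + 3n.
Check: f(0) = 0. ✓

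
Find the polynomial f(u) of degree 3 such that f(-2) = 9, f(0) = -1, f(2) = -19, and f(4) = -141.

Write f(u) = au^3 + bu^2 + cu + d. Substituting each data point gives a linear system:
  -8a + 4b - 2c + d = 9
  d = -1
  8a + 4b + 2c + d = -19
  64a + 16b + 4c + d = -141
Solving the system yields a = -2, b = -1, c = 1, d = -1.
So f(u) = -2u^3 - u^2 + u - 1.
Check: f(-2) = 9. ✓

f(u) = -2u^3 - u^2 + u - 1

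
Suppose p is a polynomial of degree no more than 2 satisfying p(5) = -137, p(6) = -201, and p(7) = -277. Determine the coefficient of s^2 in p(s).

Write p(s) = as^2 + bs + c. Substituting each data point gives a linear system:
  25a + 5b + c = -137
  36a + 6b + c = -201
  49a + 7b + c = -277
Solving the system yields a = -6, b = 2, c = 3.
So p(s) = -6s^2 + 2s + 3.
The leading coefficient is -6.

-6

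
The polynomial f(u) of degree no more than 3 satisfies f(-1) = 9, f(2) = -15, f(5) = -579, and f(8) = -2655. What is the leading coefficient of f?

-6

Write f(u) = au^3 + bu^2 + cu + d. Substituting each data point gives a linear system:
  -a + b - c + d = 9
  8a + 4b + 2c + d = -15
  125a + 25b + 5c + d = -579
  512a + 64b + 8c + d = -2655
Solving the system yields a = -6, b = 6, c = 4, d = 1.
So f(u) = -6u³ + 6u² + 4u + 1.
The leading coefficient is -6.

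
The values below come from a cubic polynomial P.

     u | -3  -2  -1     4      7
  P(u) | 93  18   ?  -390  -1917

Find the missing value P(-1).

-5

The 4 known points determine the degree-3 polynomial uniquely.
Write P(u) = au^3 + bu^2 + cu + d. Substituting each data point gives a linear system:
  -27a + 9b - 3c + d = 93
  -8a + 4b - 2c + d = 18
  64a + 16b + 4c + d = -390
  343a + 49b + 7c + d = -1917
Solving the system yields a = -5, b = -4, c = 0, d = -6.
So P(u) = -5u^3 - 4u^2 - 6.
Then P(-1) = -5.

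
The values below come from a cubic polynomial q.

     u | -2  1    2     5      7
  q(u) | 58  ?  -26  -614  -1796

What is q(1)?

The 4 known points determine the degree-3 polynomial uniquely.
Write q(u) = au^3 + bu^2 + cu + d. Substituting each data point gives a linear system:
  -8a + 4b - 2c + d = 58
  8a + 4b + 2c + d = -26
  125a + 25b + 5c + d = -614
  343a + 49b + 7c + d = -1796
Solving the system yields a = -6, b = 5, c = 3, d = -4.
So q(u) = -6u^3 + 5u^2 + 3u - 4.
Then q(1) = -2.

-2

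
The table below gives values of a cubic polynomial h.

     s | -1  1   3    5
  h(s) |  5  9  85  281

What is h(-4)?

29

Write h(s) = as^3 + bs^2 + cs + d. Substituting each data point gives a linear system:
  -a + b - c + d = 5
  a + b + c + d = 9
  27a + 9b + 3c + d = 85
  125a + 25b + 5c + d = 281
Solving the system yields a = 1, b = 6, c = 1, d = 1.
So h(s) = s^3 + 6s^2 + s + 1.
Then h(-4) = 29.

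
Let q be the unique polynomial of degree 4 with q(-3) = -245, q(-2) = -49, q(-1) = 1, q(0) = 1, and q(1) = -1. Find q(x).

Write q(x) = ax^4 + bx^3 + cx^2 + dx + e. Substituting each data point gives a linear system:
  81a - 27b + 9c - 3d + e = -245
  16a - 8b + 4c - 2d + e = -49
  a - b + c - d + e = 1
  e = 1
  a + b + c + d + e = -1
Solving the system yields a = -2, b = 4, c = 1, d = -5, e = 1.
So q(x) = -2x^4 + 4x^3 + x^2 - 5x + 1.
Check: q(1) = -1. ✓

q(x) = -2x^4 + 4x^3 + x^2 - 5x + 1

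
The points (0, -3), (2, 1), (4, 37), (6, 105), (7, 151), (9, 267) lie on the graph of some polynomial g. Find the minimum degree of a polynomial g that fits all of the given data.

2

Divided differences on the nodes 0, 2, 4, 6, 7, 9:
  order 0: -3  1  37  105  151  267
  order 1: 2  18  34  46  58
  order 2: 4  4  4  4
  order 3: 0  0  0
  order 4: 0  0
  order 5: 0
The order-2 divided differences are all 4 (nonzero) and every higher order vanishes, so the data lies on a polynomial of degree exactly 2.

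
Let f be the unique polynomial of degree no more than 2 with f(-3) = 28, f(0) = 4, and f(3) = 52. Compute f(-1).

Using the Lagrange interpolation formula with nodes -3, 0, 3:
  L_0(n) = n(n - 3) / 18
  L_1(n) = (n + 3)(n - 3) / -9
  L_2(n) = (n + 3)n / 18
Then f(n) = 28·L_0(n) + 4·L_1(n) + 52·L_2(n).
Expanding and collecting terms gives f(n) = 4n^2 + 4n + 4.
Evaluating at n = -1: f(-1) = 4.

4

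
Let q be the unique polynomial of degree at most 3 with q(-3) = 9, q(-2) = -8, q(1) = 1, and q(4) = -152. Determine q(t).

q(t) = -2t^3 - 3t^2 + 6t

Write q(t) = at^3 + bt^2 + ct + d. Substituting each data point gives a linear system:
  -27a + 9b - 3c + d = 9
  -8a + 4b - 2c + d = -8
  a + b + c + d = 1
  64a + 16b + 4c + d = -152
Solving the system yields a = -2, b = -3, c = 6, d = 0.
So q(t) = -2t³ - 3t² + 6t.
Check: q(-2) = -8. ✓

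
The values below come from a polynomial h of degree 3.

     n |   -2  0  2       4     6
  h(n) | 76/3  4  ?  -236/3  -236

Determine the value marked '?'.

On equispaced nodes a degree-3 polynomial has vanishing fourth forward difference, so
  h(-2) - 4·h(0) + 6·h(2) - 4·h(4) + h(6) = 0.
Substituting the known values and solving for h(2):
  6·h(2) = -88
  h(2) = -44/3.

-44/3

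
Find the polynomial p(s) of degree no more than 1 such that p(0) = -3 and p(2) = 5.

Write p(s) = as + b. Substituting each data point gives a linear system:
  b = -3
  2a + b = 5
Solving the system yields a = 4, b = -3.
So p(s) = 4s - 3.
Check: p(2) = 5. ✓

p(s) = 4s - 3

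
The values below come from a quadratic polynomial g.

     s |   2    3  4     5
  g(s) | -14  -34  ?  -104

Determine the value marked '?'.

The 3 known points determine the degree-2 polynomial uniquely.
Write g(s) = as^2 + bs + c. Substituting each data point gives a linear system:
  4a + 2b + c = -14
  9a + 3b + c = -34
  25a + 5b + c = -104
Solving the system yields a = -5, b = 5, c = -4.
So g(s) = -5s^2 + 5s - 4.
Then g(4) = -64.

-64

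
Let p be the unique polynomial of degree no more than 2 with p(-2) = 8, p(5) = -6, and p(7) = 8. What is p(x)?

p(x) = x^2 - 5x - 6

Using the Lagrange interpolation formula with nodes -2, 5, 7:
  L_0(x) = (x - 5)(x - 7) / 63
  L_1(x) = (x + 2)(x - 7) / -14
  L_2(x) = (x + 2)(x - 5) / 18
Then p(x) = 8·L_0(x) - 6·L_1(x) + 8·L_2(x).
Expanding and collecting terms gives p(x) = x^2 - 5x - 6.
Check: p(5) = -6. ✓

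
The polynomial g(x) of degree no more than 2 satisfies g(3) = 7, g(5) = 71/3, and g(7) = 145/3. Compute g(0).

-3

Write g(x) = ax^2 + bx + c. Substituting each data point gives a linear system:
  9a + 3b + c = 7
  25a + 5b + c = 71/3
  49a + 7b + c = 145/3
Solving the system yields a = 1, b = 1/3, c = -3.
So g(x) = x^2 + (1/3)x - 3.
Then g(0) = -3.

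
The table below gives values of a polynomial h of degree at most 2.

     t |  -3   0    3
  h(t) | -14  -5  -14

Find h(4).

Using the Lagrange interpolation formula with nodes -3, 0, 3:
  L_0(t) = t(t - 3) / 18
  L_1(t) = (t + 3)(t - 3) / -9
  L_2(t) = (t + 3)t / 18
Then h(t) = -14·L_0(t) - 5·L_1(t) - 14·L_2(t).
Expanding and collecting terms gives h(t) = -t² - 5.
Evaluating at t = 4: h(4) = -21.

-21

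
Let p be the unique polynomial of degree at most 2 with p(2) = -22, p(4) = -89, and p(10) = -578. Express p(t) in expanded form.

p(t) = -6t^2 + (5/2)t - 3

Write p(t) = at^2 + bt + c. Substituting each data point gives a linear system:
  4a + 2b + c = -22
  16a + 4b + c = -89
  100a + 10b + c = -578
Solving the system yields a = -6, b = 5/2, c = -3.
So p(t) = -6t² + (5/2)t - 3.
Check: p(10) = -578. ✓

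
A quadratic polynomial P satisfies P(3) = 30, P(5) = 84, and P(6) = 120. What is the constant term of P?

-6

Write P(x) = ax^2 + bx + c. Substituting each data point gives a linear system:
  9a + 3b + c = 30
  25a + 5b + c = 84
  36a + 6b + c = 120
Solving the system yields a = 3, b = 3, c = -6.
So P(x) = 3x^2 + 3x - 6.
The constant term is -6.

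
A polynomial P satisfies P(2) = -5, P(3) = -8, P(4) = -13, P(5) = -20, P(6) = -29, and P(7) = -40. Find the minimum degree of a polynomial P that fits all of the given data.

2

Forward differences of the values at u = 2, 3, 4, 5, 6, 7:
  P  : -5  -8  -13  -20  -29  -40
  Δ  : -3  -5  -7  -9  -11
  Δ^2: -2  -2  -2  -2
  Δ^3: 0  0  0
  Δ^4: 0  0
  Δ^5: 0
The second differences are constant (-2) and nonzero, while all higher differences vanish, so the minimal degree is 2.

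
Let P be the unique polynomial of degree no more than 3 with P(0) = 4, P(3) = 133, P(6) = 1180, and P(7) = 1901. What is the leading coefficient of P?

Write P(t) = at^3 + bt^2 + ct + d. Substituting each data point gives a linear system:
  d = 4
  27a + 9b + 3c + d = 133
  216a + 36b + 6c + d = 1180
  343a + 49b + 7c + d = 1901
Solving the system yields a = 6, b = -3, c = -2, d = 4.
So P(t) = 6t^3 - 3t^2 - 2t + 4.
The leading coefficient is 6.

6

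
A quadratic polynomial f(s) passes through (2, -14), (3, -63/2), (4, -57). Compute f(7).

-363/2

Write f(s) = as^2 + bs + c. Substituting each data point gives a linear system:
  4a + 2b + c = -14
  9a + 3b + c = -63/2
  16a + 4b + c = -57
Solving the system yields a = -4, b = 5/2, c = -3.
So f(s) = -4s² + (5/2)s - 3.
Then f(7) = -363/2.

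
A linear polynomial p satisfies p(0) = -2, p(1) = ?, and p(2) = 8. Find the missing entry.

3

On equispaced nodes a degree-1 polynomial has vanishing second forward difference, so
  p(0) - 2·p(1) + p(2) = 0.
Substituting the known values and solving for p(1):
  -2·p(1) = -6
  p(1) = 3.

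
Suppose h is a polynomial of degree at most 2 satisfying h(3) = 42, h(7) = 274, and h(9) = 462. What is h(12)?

834

Using the Lagrange interpolation formula with nodes 3, 7, 9:
  L_0(n) = (n - 7)(n - 9) / 24
  L_1(n) = (n - 3)(n - 9) / -8
  L_2(n) = (n - 3)(n - 7) / 12
Then h(n) = 42·L_0(n) + 274·L_1(n) + 462·L_2(n).
Expanding and collecting terms gives h(n) = 6n^2 - 2n - 6.
Evaluating at n = 12: h(12) = 834.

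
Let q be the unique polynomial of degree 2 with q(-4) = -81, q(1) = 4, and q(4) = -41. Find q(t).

q(t) = -4t^2 + 5t + 3

Using the Lagrange interpolation formula with nodes -4, 1, 4:
  L_0(t) = (t - 1)(t - 4) / 40
  L_1(t) = (t + 4)(t - 4) / -15
  L_2(t) = (t + 4)(t - 1) / 24
Then q(t) = -81·L_0(t) + 4·L_1(t) - 41·L_2(t).
Expanding and collecting terms gives q(t) = -4t^2 + 5t + 3.
Check: q(1) = 4. ✓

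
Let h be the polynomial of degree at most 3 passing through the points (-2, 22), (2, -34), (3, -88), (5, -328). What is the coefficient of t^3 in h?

Write h(t) = at^3 + bt^2 + ct + d. Substituting each data point gives a linear system:
  -8a + 4b - 2c + d = 22
  8a + 4b + 2c + d = -34
  27a + 9b + 3c + d = -88
  125a + 25b + 5c + d = -328
Solving the system yields a = -2, b = -2, c = -6, d = 2.
So h(t) = -2t^3 - 2t^2 - 6t + 2.
The leading coefficient is -2.

-2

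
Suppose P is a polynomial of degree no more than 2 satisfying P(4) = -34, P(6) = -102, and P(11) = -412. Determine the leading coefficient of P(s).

Write P(s) = as^2 + bs + c. Substituting each data point gives a linear system:
  16a + 4b + c = -34
  36a + 6b + c = -102
  121a + 11b + c = -412
Solving the system yields a = -4, b = 6, c = 6.
So P(s) = -4s^2 + 6s + 6.
The leading coefficient is -4.

-4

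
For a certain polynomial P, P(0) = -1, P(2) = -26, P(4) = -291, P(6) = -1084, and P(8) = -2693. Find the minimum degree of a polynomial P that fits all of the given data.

3

Forward differences of the values at u = 0, 2, 4, 6, 8:
  P  : -1  -26  -291  -1084  -2693
  Δ  : -25  -265  -793  -1609
  Δ^2: -240  -528  -816
  Δ^3: -288  -288
  Δ^4: 0
The third differences are constant (-288) and nonzero, while all higher differences vanish, so the minimal degree is 3.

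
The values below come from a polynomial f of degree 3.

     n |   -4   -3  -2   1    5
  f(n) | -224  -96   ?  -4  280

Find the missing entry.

-28

The 4 known points determine the degree-3 polynomial uniquely.
Write f(n) = an^3 + bn^2 + cn + d. Substituting each data point gives a linear system:
  -64a + 16b - 4c + d = -224
  -27a + 9b - 3c + d = -96
  a + b + c + d = -4
  125a + 25b + 5c + d = 280
Solving the system yields a = 3, b = -3, c = -4, d = 0.
So f(n) = 3n³ - 3n² - 4n.
Then f(-2) = -28.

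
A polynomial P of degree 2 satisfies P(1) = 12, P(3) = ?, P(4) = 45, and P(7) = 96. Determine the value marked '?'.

32

The 3 known points determine the degree-2 polynomial uniquely.
Write P(n) = an^2 + bn + c. Substituting each data point gives a linear system:
  a + b + c = 12
  16a + 4b + c = 45
  49a + 7b + c = 96
Solving the system yields a = 1, b = 6, c = 5.
So P(n) = n^2 + 6n + 5.
Then P(3) = 32.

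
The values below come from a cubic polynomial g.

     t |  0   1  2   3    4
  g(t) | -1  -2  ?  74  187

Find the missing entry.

17

The 4 known points determine the degree-3 polynomial uniquely.
Write g(t) = at^3 + bt^2 + ct + d. Substituting each data point gives a linear system:
  d = -1
  a + b + c + d = -2
  27a + 9b + 3c + d = 74
  64a + 16b + 4c + d = 187
Solving the system yields a = 3, b = 1, c = -5, d = -1.
So g(t) = 3t³ + t² - 5t - 1.
Then g(2) = 17.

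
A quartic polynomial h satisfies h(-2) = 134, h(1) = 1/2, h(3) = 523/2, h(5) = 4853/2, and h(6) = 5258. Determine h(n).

Write h(n) = an^4 + bn^3 + cn^2 + dn + e. Substituting each data point gives a linear system:
  16a - 8b + 4c - 2d + e = 134
  a + b + c + d + e = 1/2
  81a + 27b + 9c + 3d + e = 523/2
  625a + 125b + 25c + 5d + e = 4853/2
  1296a + 216b + 36c + 6d + e = 5258
Solving the system yields a = 5, b = -6, c = 2, d = 1/2, e = -1.
So h(n) = 5n^4 - 6n^3 + 2n^2 + (1/2)n - 1.
Check: h(5) = 4853/2. ✓

h(n) = 5n^4 - 6n^3 + 2n^2 + (1/2)n - 1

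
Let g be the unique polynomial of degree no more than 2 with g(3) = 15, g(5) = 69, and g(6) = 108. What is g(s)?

g(s) = 4s^2 - 5s - 6

Write g(s) = as^2 + bs + c. Substituting each data point gives a linear system:
  9a + 3b + c = 15
  25a + 5b + c = 69
  36a + 6b + c = 108
Solving the system yields a = 4, b = -5, c = -6.
So g(s) = 4s^2 - 5s - 6.
Check: g(5) = 69. ✓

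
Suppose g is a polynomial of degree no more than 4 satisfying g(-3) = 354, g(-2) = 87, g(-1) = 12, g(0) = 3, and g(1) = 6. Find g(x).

Write g(x) = ax^4 + bx^3 + cx^2 + dx + e. Substituting each data point gives a linear system:
  81a - 27b + 9c - 3d + e = 354
  16a - 8b + 4c - 2d + e = 87
  a - b + c - d + e = 12
  e = 3
  a + b + c + d + e = 6
Solving the system yields a = 3, b = -3, c = 3, d = 0, e = 3.
So g(x) = 3x^4 - 3x^3 + 3x^2 + 3.
Check: g(-3) = 354. ✓

g(x) = 3x^4 - 3x^3 + 3x^2 + 3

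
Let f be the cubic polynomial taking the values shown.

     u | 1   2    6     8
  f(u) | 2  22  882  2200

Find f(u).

f(u) = 5u^3 - 6u^2 + 3u

Write f(u) = au^3 + bu^2 + cu + d. Substituting each data point gives a linear system:
  a + b + c + d = 2
  8a + 4b + 2c + d = 22
  216a + 36b + 6c + d = 882
  512a + 64b + 8c + d = 2200
Solving the system yields a = 5, b = -6, c = 3, d = 0.
So f(u) = 5u^3 - 6u^2 + 3u.
Check: f(1) = 2. ✓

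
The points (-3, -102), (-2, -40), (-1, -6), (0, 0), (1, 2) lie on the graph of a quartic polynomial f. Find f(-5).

Write f(n) = an^4 + bn^3 + cn^2 + dn + e. Substituting each data point gives a linear system:
  81a - 27b + 9c - 3d + e = -102
  16a - 8b + 4c - 2d + e = -40
  a - b + c - d + e = -6
  e = 0
  a + b + c + d + e = 2
Solving the system yields a = 1, b = 6, c = -3, d = -2, e = 0.
So f(n) = n⁴ + 6n³ - 3n² - 2n.
Then f(-5) = -190.

-190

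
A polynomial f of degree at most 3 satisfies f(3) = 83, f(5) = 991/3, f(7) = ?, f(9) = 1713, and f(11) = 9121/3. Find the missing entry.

On equispaced nodes a degree-3 polynomial has vanishing fourth forward difference, so
  f(3) - 4·f(5) + 6·f(7) - 4·f(9) + f(11) = 0.
Substituting the known values and solving for f(7):
  6·f(7) = 5050
  f(7) = 2525/3.

2525/3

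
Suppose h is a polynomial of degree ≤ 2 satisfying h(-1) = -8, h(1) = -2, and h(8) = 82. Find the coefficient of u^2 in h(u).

Write h(u) = au^2 + bu + c. Substituting each data point gives a linear system:
  a - b + c = -8
  a + b + c = -2
  64a + 8b + c = 82
Solving the system yields a = 1, b = 3, c = -6.
So h(u) = u^2 + 3u - 6.
The leading coefficient is 1.

1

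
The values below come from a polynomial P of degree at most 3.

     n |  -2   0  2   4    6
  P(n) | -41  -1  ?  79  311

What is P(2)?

7

On equispaced nodes a degree-3 polynomial has vanishing fourth forward difference, so
  P(-2) - 4·P(0) + 6·P(2) - 4·P(4) + P(6) = 0.
Substituting the known values and solving for P(2):
  6·P(2) = 42
  P(2) = 7.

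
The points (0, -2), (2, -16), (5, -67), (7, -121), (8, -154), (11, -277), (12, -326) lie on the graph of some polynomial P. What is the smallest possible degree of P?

2

Divided differences on the nodes 0, 2, 5, 7, 8, 11, 12:
  order 0: -2  -16  -67  -121  -154  -277  -326
  order 1: -7  -17  -27  -33  -41  -49
  order 2: -2  -2  -2  -2  -2
  order 3: 0  0  0  0
  order 4: 0  0  0
  order 5: 0  0
  order 6: 0
The order-2 divided differences are all -2 (nonzero) and every higher order vanishes, so the data lies on a polynomial of degree exactly 2.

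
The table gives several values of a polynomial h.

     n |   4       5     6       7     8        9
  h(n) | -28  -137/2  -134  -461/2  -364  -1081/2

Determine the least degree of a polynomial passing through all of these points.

3

Forward differences of the values at n = 4, 5, 6, 7, 8, 9:
  h  : -28  -137/2  -134  -461/2  -364  -1081/2
  Δ  : -81/2  -131/2  -193/2  -267/2  -353/2
  Δ^2: -25  -31  -37  -43
  Δ^3: -6  -6  -6
  Δ^4: 0  0
  Δ^5: 0
The third differences are constant (-6) and nonzero, while all higher differences vanish, so the minimal degree is 3.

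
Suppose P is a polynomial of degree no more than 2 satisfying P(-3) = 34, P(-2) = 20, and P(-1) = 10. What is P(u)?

P(u) = 2u^2 - 4u + 4

Write P(u) = au^2 + bu + c. Substituting each data point gives a linear system:
  9a - 3b + c = 34
  4a - 2b + c = 20
  a - b + c = 10
Solving the system yields a = 2, b = -4, c = 4.
So P(u) = 2u^2 - 4u + 4.
Check: P(-3) = 34. ✓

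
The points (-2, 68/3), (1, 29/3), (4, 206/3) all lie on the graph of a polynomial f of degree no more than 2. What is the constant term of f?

6

Write f(x) = ax^2 + bx + c. Substituting each data point gives a linear system:
  4a - 2b + c = 68/3
  a + b + c = 29/3
  16a + 4b + c = 206/3
Solving the system yields a = 4, b = -1/3, c = 6.
So f(x) = 4x^2 - (1/3)x + 6.
The constant term is 6.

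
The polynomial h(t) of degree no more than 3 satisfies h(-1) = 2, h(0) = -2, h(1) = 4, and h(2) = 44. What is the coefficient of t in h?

Write h(t) = at^3 + bt^2 + ct + d. Substituting each data point gives a linear system:
  -a + b - c + d = 2
  d = -2
  a + b + c + d = 4
  8a + 4b + 2c + d = 44
Solving the system yields a = 4, b = 5, c = -3, d = -2.
So h(t) = 4t^3 + 5t^2 - 3t - 2.
The coefficient of t is -3.

-3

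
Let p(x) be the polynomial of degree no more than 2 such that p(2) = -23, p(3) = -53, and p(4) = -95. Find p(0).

1

Forward differences of the values at x = 2, 3, 4:
  p  : -23  -53  -95
  Δ  : -30  -42
  Δ^2: -12
The second differences are constant, confirming degree 2.
Interpolating (Newton forward form) and evaluating at x = 0 gives p(0) = 1.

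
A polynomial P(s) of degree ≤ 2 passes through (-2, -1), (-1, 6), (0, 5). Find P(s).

P(s) = -4s^2 - 5s + 5

Write P(s) = as^2 + bs + c. Substituting each data point gives a linear system:
  4a - 2b + c = -1
  a - b + c = 6
  c = 5
Solving the system yields a = -4, b = -5, c = 5.
So P(s) = -4s² - 5s + 5.
Check: P(0) = 5. ✓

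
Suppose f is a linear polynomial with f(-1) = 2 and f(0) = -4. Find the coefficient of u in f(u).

-6

Write f(u) = au + b. Substituting each data point gives a linear system:
  -a + b = 2
  b = -4
Solving the system yields a = -6, b = -4.
So f(u) = -6u - 4.
The leading coefficient is -6.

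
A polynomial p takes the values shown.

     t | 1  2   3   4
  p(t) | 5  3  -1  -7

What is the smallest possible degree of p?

Forward differences of the values at t = 1, 2, 3, 4:
  p  : 5  3  -1  -7
  Δ  : -2  -4  -6
  Δ^2: -2  -2
  Δ^3: 0
The second differences are constant (-2) and nonzero, while all higher differences vanish, so the minimal degree is 2.

2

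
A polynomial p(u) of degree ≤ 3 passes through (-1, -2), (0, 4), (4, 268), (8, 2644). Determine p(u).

Write p(u) = au^3 + bu^2 + cu + d. Substituting each data point gives a linear system:
  -a + b - c + d = -2
  d = 4
  64a + 16b + 4c + d = 268
  512a + 64b + 8c + d = 2644
Solving the system yields a = 6, b = -6, c = -6, d = 4.
So p(u) = 6u^3 - 6u^2 - 6u + 4.
Check: p(8) = 2644. ✓

p(u) = 6u^3 - 6u^2 - 6u + 4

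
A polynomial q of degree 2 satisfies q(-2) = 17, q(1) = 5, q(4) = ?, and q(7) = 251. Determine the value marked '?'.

On equispaced nodes a degree-2 polynomial has vanishing third forward difference, so
  - q(-2) + 3·q(1) - 3·q(4) + q(7) = 0.
Substituting the known values and solving for q(4):
  -3·q(4) = -249
  q(4) = 83.

83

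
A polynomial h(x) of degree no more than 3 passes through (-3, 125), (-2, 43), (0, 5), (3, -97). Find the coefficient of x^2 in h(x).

Write h(x) = ax^3 + bx^2 + cx + d. Substituting each data point gives a linear system:
  -27a + 9b - 3c + d = 125
  -8a + 4b - 2c + d = 43
  d = 5
  27a + 9b + 3c + d = -97
Solving the system yields a = -4, b = 1, c = -1, d = 5.
So h(x) = -4x^3 + x^2 - x + 5.
The coefficient of x^2 is 1.

1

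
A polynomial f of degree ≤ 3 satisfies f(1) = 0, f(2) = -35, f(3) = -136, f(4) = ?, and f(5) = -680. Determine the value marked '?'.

-339

On equispaced nodes a degree-3 polynomial has vanishing fourth forward difference, so
  f(1) - 4·f(2) + 6·f(3) - 4·f(4) + f(5) = 0.
Substituting the known values and solving for f(4):
  -4·f(4) = 1356
  f(4) = -339.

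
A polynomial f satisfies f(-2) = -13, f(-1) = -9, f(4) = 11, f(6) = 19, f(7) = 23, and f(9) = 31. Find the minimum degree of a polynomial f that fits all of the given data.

1

Divided differences on the nodes -2, -1, 4, 6, 7, 9:
  order 0: -13  -9  11  19  23  31
  order 1: 4  4  4  4  4
  order 2: 0  0  0  0
  order 3: 0  0  0
  order 4: 0  0
  order 5: 0
The order-1 divided differences are all 4 (nonzero) and every higher order vanishes, so the data lies on a polynomial of degree exactly 1.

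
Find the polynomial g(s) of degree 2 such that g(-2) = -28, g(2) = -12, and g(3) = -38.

Using the Lagrange interpolation formula with nodes -2, 2, 3:
  L_0(s) = (s - 2)(s - 3) / 20
  L_1(s) = (s + 2)(s - 3) / -4
  L_2(s) = (s + 2)(s - 2) / 5
Then g(s) = -28·L_0(s) - 12·L_1(s) - 38·L_2(s).
Expanding and collecting terms gives g(s) = -6s^2 + 4s + 4.
Check: g(3) = -38. ✓

g(s) = -6s^2 + 4s + 4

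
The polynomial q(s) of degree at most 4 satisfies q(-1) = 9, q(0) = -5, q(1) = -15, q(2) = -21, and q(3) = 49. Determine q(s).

Write q(s) = as^4 + bs^3 + cs^2 + ds + e. Substituting each data point gives a linear system:
  a - b + c - d + e = 9
  e = -5
  a + b + c + d + e = -15
  16a + 8b + 4c + 2d + e = -21
  81a + 27b + 9c + 3d + e = 49
Solving the system yields a = 3, b = -6, c = -1, d = -6, e = -5.
So q(s) = 3s^4 - 6s^3 - s^2 - 6s - 5.
Check: q(1) = -15. ✓

q(s) = 3s^4 - 6s^3 - s^2 - 6s - 5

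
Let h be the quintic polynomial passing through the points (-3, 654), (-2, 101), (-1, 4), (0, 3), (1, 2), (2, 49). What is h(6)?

Using the Lagrange interpolation formula with nodes -3, -2, -1, 0, 1, 2:
  L_0(n) = (n + 2)(n + 1)n(n - 1)(n - 2) / -120
  L_1(n) = (n + 3)(n + 1)n(n - 1)(n - 2) / 24
  L_2(n) = (n + 3)(n + 2)n(n - 1)(n - 2) / -12
  L_3(n) = (n + 3)(n + 2)(n + 1)(n - 1)(n - 2) / 12
  L_4(n) = (n + 3)(n + 2)(n + 1)n(n - 2) / -24
  L_5(n) = (n + 3)(n + 2)(n + 1)n(n - 1) / 120
Then h(n) = 654·L_0(n) + 101·L_1(n) + 4·L_2(n) + 3·L_3(n) + 2·L_4(n) + 49·L_5(n).
Expanding and collecting terms gives h(n) = -n^5 + 6n^4 + n^3 - 6n^2 - n + 3.
Evaluating at n = 6: h(6) = -3.

-3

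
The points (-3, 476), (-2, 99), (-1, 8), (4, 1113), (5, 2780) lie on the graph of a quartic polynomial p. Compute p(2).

Using the Lagrange interpolation formula with nodes -3, -2, -1, 4, 5:
  L_0(u) = (u + 2)(u + 1)(u - 4)(u - 5) / 112
  L_1(u) = (u + 3)(u + 1)(u - 4)(u - 5) / -42
  L_2(u) = (u + 3)(u + 2)(u - 4)(u - 5) / 60
  L_3(u) = (u + 3)(u + 2)(u + 1)(u - 5) / -210
  L_4(u) = (u + 3)(u + 2)(u + 1)(u - 4) / 336
Then p(u) = 476·L_0(u) + 99·L_1(u) + 8·L_2(u) + 1113·L_3(u) + 2780·L_4(u).
Expanding and collecting terms gives p(u) = 5u^4 - 3u^3 + 5u + 5.
Evaluating at u = 2: p(2) = 71.

71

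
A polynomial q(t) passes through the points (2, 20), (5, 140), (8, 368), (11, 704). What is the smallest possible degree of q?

Forward differences of the values at t = 2, 5, 8, 11:
  q  : 20  140  368  704
  Δ  : 120  228  336
  Δ^2: 108  108
  Δ^3: 0
The second differences are constant (108) and nonzero, while all higher differences vanish, so the minimal degree is 2.

2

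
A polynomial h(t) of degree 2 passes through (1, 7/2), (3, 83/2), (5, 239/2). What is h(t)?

Write h(t) = at^2 + bt + c. Substituting each data point gives a linear system:
  a + b + c = 7/2
  9a + 3b + c = 83/2
  25a + 5b + c = 239/2
Solving the system yields a = 5, b = -1, c = -1/2.
So h(t) = 5t^2 - t - 1/2.
Check: h(3) = 83/2. ✓

h(t) = 5t^2 - t - 1/2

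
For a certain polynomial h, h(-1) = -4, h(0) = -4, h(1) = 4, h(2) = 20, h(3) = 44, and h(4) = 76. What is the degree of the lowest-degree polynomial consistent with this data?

2

Forward differences of the values at x = -1, 0, 1, 2, 3, 4:
  h  : -4  -4  4  20  44  76
  Δ  : 0  8  16  24  32
  Δ^2: 8  8  8  8
  Δ^3: 0  0  0
  Δ^4: 0  0
  Δ^5: 0
The second differences are constant (8) and nonzero, while all higher differences vanish, so the minimal degree is 2.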